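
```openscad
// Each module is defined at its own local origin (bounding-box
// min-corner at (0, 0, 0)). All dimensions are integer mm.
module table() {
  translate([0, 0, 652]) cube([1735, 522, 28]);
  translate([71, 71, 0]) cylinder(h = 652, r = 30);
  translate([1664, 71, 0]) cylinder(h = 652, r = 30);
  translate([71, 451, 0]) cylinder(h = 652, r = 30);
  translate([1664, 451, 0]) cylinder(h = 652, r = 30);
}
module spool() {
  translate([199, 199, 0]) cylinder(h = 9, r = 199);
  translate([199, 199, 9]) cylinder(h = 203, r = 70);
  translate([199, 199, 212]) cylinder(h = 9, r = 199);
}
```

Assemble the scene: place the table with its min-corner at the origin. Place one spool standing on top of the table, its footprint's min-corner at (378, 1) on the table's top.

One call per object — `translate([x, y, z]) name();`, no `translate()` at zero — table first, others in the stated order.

table();
translate([378, 1, 680]) spool();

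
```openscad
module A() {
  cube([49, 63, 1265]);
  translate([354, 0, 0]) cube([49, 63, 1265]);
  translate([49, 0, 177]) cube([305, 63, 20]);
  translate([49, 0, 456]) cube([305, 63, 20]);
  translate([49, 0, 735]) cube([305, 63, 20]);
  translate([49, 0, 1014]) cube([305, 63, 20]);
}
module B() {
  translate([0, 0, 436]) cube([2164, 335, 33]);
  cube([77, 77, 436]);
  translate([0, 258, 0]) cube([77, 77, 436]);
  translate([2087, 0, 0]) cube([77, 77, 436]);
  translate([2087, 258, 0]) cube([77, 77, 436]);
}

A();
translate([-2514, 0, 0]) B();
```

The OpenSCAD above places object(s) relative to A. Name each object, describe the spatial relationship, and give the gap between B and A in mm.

A is a ladder. B is a bench. The bench is on the floor beside the ladder on its −x side. The gap between the bench and the ladder is 350 mm.

The bench's nearest face is 350 mm from the ladder's −x face.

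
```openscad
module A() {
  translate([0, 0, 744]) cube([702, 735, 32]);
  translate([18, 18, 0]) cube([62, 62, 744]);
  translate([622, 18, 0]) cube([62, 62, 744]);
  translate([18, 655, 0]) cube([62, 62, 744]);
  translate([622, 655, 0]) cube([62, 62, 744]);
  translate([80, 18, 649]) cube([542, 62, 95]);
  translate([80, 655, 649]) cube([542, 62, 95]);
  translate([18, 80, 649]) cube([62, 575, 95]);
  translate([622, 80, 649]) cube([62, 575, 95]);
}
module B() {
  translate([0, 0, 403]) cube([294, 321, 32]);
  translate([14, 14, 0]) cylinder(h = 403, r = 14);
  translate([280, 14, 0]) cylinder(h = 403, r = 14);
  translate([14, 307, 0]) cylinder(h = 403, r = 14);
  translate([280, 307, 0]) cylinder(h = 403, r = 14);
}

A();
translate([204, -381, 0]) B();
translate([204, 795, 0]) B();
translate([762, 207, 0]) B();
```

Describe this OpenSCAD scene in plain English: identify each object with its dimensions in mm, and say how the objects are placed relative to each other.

A is a rectangular dining table. The top is 702×735×32 mm with its upper surface at z = 776 mm. It stands on four 62×62 mm square legs, each inset 18 mm from the nearest pair of top edges, running from the floor to the underside of the top. Four apron rails, 62 mm thick and 95 mm tall, run between adjacent legs with their top edges flush with the underside of the top and their outer faces flush with the legs' outer faces.

B is a four-legged stool. The seat is 294×321 mm, 32 mm thick, top at z = 435 mm. It stands on four round legs, each 28 mm in diameter, from z = 0 to the seat underside, each leg's axis is inset half a diameter from the nearest pair of seat edges (so the leg's bounding box is flush with the corner).

Three stools sit around the table at the −y, +y, +x sides.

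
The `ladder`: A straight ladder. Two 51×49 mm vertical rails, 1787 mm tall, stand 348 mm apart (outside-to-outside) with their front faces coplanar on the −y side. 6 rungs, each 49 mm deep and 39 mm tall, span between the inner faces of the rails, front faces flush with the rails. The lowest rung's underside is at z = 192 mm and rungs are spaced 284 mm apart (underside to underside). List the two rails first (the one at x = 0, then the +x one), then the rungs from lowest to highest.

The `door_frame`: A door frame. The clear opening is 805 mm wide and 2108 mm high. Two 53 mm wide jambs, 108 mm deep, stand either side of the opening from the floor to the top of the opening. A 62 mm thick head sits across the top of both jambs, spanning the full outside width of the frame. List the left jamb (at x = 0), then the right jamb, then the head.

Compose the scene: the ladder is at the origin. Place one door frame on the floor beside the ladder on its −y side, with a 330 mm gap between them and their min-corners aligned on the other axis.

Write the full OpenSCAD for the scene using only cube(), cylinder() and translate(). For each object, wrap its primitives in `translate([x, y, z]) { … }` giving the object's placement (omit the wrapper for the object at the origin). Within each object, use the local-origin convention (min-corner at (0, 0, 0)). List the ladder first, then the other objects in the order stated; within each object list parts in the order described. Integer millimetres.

cube([51, 49, 1787]);
translate([297, 0, 0]) cube([51, 49, 1787]);
translate([51, 0, 192]) cube([246, 49, 39]);
translate([51, 0, 476]) cube([246, 49, 39]);
translate([51, 0, 760]) cube([246, 49, 39]);
translate([51, 0, 1044]) cube([246, 49, 39]);
translate([51, 0, 1328]) cube([246, 49, 39]);
translate([51, 0, 1612]) cube([246, 49, 39]);
translate([0, -438, 0]) {
  cube([53, 108, 2108]);
  translate([858, 0, 0]) cube([53, 108, 2108]);
  translate([0, 0, 2108]) cube([911, 108, 62]);
}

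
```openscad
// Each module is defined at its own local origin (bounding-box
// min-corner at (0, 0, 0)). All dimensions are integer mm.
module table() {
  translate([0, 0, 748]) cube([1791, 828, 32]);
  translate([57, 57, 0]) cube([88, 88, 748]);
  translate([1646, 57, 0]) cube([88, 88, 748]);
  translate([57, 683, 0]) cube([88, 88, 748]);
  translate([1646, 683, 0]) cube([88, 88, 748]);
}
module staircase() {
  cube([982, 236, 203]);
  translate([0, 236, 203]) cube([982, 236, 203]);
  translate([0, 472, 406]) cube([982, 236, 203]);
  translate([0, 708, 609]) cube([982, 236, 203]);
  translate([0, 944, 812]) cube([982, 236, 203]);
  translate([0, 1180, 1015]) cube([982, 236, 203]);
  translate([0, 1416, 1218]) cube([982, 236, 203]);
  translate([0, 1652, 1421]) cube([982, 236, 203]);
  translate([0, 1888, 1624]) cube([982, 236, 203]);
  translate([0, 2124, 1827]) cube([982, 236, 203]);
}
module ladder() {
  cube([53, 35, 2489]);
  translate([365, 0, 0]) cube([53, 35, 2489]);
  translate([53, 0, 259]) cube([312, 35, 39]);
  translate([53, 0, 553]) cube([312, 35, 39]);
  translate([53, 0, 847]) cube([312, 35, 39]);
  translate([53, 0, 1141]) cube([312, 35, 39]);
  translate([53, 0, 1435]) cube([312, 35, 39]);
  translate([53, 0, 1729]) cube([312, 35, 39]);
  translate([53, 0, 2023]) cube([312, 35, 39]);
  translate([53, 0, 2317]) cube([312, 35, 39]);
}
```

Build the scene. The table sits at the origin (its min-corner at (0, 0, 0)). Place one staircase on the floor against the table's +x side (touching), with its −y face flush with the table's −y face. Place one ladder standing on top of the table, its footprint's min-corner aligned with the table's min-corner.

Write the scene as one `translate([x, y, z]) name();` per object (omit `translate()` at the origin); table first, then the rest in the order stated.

table();
translate([1791, 0, 0]) staircase();
translate([0, 0, 780]) ladder();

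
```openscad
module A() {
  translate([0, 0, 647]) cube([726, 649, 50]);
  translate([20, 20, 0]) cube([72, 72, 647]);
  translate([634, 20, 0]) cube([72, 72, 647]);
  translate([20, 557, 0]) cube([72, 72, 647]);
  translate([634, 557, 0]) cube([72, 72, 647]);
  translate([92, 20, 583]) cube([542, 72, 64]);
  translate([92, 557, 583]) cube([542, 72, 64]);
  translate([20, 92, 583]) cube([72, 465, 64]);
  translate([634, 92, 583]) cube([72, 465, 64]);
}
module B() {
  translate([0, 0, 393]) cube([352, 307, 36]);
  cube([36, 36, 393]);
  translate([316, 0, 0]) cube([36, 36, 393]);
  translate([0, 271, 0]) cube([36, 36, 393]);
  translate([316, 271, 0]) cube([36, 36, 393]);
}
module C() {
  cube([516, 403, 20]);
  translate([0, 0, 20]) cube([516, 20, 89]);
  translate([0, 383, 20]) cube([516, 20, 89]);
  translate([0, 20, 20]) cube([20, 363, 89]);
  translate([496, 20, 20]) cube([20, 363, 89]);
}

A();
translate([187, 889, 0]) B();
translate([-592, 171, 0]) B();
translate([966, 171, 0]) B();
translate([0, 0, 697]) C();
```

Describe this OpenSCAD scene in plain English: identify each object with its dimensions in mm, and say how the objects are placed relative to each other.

A is a table with a 726×649 mm rectangular top, 50 mm thick, top surface at z = 697 mm, supported by four 72×72 mm square legs, each inset 20 mm from the nearest pair of top edges, running from the floor. Four apron rails, 72 mm thick and 64 mm tall, run between adjacent legs with their top edges flush with the underside of the top and their outer faces flush with the legs' outer faces.

B is a simple wooden stool: a rectangular seat 352 mm (x) by 307 mm (y), 36 mm thick, top face at z = 429 mm, on four square legs, each 36×36 mm in cross-section. The legs rest on z = 0, each flush with a corner of the seat.

C is an open-topped rectangular box: outside dimensions 516×403×109 mm, with a uniform wall and base thickness of 20 mm. The base is a full 516×403 slab on the floor; four walls sit on top of the base. The front and back walls (the −y and +y sides) span the full width; the two side walls fit between them.

Three stools sit around the table at the +y, −x, +x sides. The open box is on top of the table.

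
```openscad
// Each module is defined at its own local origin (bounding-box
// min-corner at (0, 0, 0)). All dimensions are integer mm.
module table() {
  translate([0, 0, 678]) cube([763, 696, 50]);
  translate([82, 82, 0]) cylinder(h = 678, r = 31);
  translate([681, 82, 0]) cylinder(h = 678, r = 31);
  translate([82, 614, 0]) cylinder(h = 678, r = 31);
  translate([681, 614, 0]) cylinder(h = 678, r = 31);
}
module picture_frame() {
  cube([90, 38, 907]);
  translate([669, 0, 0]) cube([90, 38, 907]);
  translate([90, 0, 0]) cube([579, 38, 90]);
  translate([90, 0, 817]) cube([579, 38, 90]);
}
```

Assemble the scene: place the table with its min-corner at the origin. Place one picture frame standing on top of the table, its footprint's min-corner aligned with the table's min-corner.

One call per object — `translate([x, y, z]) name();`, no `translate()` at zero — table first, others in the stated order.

table();
translate([0, 0, 728]) picture_frame();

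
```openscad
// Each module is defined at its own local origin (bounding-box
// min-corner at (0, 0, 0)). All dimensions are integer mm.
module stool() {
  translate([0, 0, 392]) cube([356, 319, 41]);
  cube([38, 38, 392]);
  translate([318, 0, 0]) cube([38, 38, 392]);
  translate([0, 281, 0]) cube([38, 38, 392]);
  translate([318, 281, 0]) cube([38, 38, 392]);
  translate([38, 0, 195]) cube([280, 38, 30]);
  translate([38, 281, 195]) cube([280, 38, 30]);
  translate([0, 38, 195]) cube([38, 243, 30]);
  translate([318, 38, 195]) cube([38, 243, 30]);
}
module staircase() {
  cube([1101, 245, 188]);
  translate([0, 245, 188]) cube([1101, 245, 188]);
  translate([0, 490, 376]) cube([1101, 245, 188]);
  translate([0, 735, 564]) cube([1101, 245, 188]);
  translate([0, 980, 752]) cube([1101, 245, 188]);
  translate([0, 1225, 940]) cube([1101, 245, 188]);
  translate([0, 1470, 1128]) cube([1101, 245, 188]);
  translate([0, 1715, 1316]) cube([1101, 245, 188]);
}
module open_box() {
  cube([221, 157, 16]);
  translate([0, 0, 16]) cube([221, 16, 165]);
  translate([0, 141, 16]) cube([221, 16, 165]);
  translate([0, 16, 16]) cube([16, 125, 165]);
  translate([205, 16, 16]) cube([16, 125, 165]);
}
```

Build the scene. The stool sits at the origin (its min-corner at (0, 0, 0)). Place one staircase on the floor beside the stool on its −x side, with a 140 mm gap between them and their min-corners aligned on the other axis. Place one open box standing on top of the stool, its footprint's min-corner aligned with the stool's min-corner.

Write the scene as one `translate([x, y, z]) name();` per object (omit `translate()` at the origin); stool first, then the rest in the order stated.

stool();
translate([-1241, 0, 0]) staircase();
translate([0, 0, 433]) open_box();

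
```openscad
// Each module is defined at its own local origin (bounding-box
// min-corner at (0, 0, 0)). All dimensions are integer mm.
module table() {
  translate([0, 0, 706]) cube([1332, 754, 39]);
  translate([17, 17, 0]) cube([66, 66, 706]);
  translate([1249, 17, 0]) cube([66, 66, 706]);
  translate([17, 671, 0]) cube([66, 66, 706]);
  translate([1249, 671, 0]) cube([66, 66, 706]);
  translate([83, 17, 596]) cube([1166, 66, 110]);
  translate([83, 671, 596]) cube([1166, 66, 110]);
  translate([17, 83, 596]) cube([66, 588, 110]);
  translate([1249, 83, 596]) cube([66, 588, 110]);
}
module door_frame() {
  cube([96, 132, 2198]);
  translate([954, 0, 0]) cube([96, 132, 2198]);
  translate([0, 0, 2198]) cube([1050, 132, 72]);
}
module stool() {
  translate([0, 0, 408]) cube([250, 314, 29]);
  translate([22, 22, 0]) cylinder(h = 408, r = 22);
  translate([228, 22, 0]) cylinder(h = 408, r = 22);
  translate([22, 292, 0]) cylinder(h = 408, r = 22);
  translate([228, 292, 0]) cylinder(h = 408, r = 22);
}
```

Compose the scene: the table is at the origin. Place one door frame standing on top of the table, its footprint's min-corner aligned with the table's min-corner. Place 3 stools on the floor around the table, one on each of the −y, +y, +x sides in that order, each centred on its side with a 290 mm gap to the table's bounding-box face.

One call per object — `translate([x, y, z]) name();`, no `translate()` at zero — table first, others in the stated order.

table();
translate([0, 0, 745]) door_frame();
translate([541, -604, 0]) stool();
translate([541, 1044, 0]) stool();
translate([1622, 220, 0]) stool();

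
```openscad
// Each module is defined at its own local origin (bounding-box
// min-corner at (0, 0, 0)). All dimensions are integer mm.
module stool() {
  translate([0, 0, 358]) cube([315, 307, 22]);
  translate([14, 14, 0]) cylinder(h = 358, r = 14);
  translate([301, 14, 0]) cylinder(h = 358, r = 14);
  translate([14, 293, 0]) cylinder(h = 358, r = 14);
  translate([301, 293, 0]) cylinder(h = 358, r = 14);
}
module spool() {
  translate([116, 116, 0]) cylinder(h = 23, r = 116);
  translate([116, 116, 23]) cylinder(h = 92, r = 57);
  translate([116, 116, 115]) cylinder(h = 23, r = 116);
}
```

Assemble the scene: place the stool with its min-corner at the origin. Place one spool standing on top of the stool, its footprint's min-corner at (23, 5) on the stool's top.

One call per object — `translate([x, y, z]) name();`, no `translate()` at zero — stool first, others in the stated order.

stool();
translate([23, 5, 380]) spool();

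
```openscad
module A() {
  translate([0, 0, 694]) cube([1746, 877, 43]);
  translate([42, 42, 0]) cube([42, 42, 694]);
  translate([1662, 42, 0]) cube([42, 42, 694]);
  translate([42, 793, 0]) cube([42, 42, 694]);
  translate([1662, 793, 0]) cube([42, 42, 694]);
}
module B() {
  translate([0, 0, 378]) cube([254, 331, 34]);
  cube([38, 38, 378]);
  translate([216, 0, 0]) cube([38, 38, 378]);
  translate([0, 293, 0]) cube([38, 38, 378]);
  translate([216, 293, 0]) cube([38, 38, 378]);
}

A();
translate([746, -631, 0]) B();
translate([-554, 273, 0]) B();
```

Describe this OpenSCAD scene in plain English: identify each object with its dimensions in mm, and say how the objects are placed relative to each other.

A is a table: top 1746 mm (x) × 877 mm (y), 43 mm thick, upper face at z = 737 mm, on four 42×42 mm square legs, each inset 42 mm from the nearest pair of top edges, running from z = 0 to the bottom of the top.

B is a four-legged stool. The seat is 254×331 mm, 34 mm thick, top at z = 412 mm. It stands on four square legs, each 38×38 mm in cross-section, from z = 0 to the seat underside, each flush with a corner of the seat.

Two stools sit around the table at the −y, −x sides.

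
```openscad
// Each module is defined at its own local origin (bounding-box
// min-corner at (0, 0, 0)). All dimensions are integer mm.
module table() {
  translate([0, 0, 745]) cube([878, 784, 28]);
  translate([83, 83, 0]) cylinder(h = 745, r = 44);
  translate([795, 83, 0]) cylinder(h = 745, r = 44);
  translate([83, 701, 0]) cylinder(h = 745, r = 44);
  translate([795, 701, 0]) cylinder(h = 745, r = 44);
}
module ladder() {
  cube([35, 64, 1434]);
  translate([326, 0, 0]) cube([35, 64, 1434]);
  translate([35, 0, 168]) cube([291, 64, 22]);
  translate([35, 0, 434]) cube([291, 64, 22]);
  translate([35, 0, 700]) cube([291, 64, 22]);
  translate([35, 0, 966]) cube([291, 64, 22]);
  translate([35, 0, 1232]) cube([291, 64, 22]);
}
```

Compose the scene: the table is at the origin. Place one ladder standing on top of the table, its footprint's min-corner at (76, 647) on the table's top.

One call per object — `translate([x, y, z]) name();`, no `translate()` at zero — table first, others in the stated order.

table();
translate([76, 647, 773]) ladder();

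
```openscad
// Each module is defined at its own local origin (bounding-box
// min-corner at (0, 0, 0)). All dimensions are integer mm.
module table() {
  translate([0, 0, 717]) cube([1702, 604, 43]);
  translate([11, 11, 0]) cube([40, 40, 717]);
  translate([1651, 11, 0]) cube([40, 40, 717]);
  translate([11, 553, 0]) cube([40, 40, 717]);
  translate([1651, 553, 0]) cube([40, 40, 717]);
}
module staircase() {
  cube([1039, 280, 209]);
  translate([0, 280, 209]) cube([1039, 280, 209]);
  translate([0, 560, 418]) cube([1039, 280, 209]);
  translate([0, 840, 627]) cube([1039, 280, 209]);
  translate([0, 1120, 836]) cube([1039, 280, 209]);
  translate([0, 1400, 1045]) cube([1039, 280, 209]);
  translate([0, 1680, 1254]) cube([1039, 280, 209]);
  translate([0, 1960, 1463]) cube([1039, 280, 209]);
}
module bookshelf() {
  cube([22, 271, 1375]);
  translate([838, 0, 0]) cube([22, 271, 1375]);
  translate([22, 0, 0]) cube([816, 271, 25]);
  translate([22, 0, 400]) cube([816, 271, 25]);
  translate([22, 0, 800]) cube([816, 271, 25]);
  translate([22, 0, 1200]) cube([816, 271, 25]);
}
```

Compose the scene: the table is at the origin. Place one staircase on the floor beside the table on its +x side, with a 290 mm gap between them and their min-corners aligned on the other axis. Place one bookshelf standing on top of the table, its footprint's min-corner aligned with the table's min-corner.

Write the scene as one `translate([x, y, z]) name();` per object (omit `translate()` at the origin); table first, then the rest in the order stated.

table();
translate([1992, 0, 0]) staircase();
translate([0, 0, 760]) bookshelf();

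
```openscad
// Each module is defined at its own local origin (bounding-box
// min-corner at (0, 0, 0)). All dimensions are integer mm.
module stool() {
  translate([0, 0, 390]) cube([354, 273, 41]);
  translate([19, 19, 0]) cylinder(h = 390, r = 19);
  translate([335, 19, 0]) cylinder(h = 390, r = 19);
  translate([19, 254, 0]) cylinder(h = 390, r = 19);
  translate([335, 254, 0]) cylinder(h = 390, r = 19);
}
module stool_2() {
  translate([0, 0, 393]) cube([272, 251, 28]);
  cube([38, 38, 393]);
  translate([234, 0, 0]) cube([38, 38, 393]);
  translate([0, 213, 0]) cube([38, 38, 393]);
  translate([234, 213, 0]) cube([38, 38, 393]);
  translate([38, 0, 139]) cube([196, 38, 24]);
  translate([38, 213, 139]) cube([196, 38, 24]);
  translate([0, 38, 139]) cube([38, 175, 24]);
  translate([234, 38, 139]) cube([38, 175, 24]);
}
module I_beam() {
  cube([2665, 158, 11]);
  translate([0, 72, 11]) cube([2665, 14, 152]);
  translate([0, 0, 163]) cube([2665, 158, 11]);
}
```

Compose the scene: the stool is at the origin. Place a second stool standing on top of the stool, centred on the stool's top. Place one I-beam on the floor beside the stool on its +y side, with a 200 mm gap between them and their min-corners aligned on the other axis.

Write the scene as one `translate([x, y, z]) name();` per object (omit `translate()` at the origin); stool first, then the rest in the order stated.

stool();
translate([41, 11, 431]) stool_2();
translate([0, 473, 0]) I_beam();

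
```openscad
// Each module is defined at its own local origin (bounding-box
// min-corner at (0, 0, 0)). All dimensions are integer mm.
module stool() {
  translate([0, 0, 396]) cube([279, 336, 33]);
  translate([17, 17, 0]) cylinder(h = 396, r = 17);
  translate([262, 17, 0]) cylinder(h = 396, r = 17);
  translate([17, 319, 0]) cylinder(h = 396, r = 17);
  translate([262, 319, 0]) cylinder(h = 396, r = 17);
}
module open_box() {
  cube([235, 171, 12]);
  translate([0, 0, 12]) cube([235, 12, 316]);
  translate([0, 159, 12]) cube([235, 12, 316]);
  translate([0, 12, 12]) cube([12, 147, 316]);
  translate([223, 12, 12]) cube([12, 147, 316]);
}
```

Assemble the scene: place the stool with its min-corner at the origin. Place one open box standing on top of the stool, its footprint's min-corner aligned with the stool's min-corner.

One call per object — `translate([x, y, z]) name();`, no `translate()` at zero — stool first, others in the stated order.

stool();
translate([0, 0, 429]) open_box();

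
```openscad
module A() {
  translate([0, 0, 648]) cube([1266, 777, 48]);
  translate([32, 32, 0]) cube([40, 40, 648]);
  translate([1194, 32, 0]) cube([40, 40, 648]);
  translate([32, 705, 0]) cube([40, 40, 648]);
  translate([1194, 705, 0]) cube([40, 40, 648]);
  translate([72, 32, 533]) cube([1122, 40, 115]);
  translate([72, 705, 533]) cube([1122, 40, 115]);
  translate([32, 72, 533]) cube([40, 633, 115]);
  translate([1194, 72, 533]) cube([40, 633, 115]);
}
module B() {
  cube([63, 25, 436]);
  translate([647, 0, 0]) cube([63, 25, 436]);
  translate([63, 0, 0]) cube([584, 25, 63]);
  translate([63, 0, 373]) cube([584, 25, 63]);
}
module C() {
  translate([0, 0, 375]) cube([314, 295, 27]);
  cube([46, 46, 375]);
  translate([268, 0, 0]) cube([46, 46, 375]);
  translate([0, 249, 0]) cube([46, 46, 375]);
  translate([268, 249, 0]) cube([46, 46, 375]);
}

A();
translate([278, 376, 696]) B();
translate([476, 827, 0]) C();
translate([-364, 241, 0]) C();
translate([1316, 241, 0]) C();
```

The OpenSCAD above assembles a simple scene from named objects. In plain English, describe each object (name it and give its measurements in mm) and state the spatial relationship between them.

A is a table with a 1266×777 mm rectangular top, 48 mm thick, top surface at z = 696 mm, supported by four 40×40 mm square legs, each inset 32 mm from the nearest pair of top edges, running from the floor. Four apron rails, 40 mm thick and 115 mm tall, run between adjacent legs with their top edges flush with the underside of the top and their outer faces flush with the legs' outer faces.

B is a picture frame with a 584×310 mm rectangular opening (x by z) and a uniform 63 mm border on every side. Frame depth is 25 mm along y. It is built from two vertical stiles running the full outside height and two horizontal rails spanning the gap between the stiles.

C is a four-legged stool. The seat is a 314×295×27 mm slab whose top surface is at z = 402 mm; four square legs, each 46×46 mm in cross-section, run from the floor (z = 0) to the underside of the seat, each flush with a corner of the seat.

The picture frame is on top of the table, centred. Three stools sit around the table at the +y, −x, +x sides.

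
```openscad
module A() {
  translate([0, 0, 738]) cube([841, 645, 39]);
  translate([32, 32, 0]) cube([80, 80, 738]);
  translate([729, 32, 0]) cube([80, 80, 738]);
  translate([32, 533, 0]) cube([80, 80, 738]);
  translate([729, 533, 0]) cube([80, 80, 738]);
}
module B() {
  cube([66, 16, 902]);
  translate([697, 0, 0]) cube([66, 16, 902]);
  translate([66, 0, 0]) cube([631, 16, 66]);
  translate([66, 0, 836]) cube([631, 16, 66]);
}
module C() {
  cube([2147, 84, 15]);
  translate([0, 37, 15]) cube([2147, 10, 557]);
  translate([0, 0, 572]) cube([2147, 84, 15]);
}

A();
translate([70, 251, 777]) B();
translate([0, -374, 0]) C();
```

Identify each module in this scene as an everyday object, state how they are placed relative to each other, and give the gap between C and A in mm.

The I-beam's nearest face is 290 mm from the table's −y face.

A is a table. B is a picture frame. C is an I-beam. The picture frame is on top of the table. The I-beam is on the floor beside the table on its −y side. The gap between the I-beam and the table is 290 mm.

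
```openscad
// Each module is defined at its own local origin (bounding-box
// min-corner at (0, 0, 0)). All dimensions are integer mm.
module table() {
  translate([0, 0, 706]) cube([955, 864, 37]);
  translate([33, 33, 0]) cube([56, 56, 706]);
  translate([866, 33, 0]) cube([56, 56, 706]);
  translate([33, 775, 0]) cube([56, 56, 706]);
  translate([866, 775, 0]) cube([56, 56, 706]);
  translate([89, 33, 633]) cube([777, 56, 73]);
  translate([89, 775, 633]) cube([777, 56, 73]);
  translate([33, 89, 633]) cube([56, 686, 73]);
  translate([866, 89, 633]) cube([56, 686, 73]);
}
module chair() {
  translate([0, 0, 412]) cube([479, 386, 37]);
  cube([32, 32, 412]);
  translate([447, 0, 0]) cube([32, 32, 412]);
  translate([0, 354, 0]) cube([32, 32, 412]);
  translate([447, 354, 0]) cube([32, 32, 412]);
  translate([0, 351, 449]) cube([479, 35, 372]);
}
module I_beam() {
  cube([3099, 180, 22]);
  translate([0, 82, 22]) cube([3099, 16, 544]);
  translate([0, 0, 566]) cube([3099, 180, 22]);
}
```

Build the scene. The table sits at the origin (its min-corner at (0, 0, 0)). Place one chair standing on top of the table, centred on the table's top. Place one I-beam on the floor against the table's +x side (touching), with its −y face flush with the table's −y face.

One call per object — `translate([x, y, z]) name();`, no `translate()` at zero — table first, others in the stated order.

table();
translate([238, 239, 743]) chair();
translate([955, 0, 0]) I_beam();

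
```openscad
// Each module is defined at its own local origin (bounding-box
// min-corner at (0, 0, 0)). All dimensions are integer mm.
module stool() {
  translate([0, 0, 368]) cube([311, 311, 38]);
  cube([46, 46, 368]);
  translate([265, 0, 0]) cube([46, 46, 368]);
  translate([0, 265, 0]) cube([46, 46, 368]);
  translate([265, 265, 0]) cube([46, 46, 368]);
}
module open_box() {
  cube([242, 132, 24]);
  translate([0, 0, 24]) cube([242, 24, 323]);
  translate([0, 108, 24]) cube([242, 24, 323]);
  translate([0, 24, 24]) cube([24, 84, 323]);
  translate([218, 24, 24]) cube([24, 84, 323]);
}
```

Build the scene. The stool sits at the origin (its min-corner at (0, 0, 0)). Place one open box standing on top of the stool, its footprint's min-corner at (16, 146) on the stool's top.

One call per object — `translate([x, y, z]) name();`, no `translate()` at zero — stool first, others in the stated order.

stool();
translate([16, 146, 406]) open_box();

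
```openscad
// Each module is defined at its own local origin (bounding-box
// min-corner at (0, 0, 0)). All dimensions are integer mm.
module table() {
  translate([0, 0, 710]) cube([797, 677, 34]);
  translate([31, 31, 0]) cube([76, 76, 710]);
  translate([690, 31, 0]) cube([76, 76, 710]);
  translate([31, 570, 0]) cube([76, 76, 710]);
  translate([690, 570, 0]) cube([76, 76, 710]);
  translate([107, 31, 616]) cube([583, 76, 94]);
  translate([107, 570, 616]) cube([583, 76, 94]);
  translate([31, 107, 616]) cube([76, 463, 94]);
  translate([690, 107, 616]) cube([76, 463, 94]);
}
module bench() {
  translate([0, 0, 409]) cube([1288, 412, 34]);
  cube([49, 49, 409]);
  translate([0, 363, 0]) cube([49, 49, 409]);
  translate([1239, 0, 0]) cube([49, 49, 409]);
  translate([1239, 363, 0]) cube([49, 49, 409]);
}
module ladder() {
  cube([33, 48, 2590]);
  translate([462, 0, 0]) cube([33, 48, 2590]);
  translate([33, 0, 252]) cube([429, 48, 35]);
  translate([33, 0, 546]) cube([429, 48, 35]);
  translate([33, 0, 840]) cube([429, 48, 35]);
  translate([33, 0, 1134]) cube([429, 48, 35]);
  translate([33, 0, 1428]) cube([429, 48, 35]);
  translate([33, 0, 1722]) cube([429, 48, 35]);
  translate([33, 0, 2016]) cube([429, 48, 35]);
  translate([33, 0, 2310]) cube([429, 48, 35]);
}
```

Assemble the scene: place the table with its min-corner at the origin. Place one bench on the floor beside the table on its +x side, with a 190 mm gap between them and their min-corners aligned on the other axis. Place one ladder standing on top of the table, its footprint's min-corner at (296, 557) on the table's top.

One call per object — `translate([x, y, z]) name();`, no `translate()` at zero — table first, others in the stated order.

table();
translate([987, 0, 0]) bench();
translate([296, 557, 744]) ladder();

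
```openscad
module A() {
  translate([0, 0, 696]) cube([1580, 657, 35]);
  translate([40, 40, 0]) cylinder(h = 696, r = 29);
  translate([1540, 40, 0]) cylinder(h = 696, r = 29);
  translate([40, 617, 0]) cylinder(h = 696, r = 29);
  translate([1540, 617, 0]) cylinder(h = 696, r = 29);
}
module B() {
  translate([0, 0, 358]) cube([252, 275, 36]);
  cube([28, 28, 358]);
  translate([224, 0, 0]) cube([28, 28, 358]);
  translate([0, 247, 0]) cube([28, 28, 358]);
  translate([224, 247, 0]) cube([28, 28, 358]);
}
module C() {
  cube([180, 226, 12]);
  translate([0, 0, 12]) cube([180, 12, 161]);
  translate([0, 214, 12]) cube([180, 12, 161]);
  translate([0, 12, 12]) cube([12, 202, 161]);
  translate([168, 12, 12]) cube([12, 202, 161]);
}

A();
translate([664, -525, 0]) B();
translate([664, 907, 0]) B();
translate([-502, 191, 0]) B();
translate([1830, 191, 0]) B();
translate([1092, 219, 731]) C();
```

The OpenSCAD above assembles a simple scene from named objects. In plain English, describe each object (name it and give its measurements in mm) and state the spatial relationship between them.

A is a table: top 1580 mm (x) × 657 mm (y), 35 mm thick, upper face at z = 731 mm, on four round legs of 58 mm diameter, each leg's bounding box inset 11 mm from the nearest pair of top edges, running from z = 0 to the bottom of the top.

B is a four-legged stool. The seat is 252×275 mm, 36 mm thick, top at z = 394 mm. It stands on four square legs, each 28×28 mm in cross-section, from z = 0 to the seat underside, each flush with a corner of the seat.

C is an open storage box with external size 180×226×173 mm and wall thickness 12 mm (the base is also 12 mm thick). The base covers the whole footprint; the four walls stand on the base, with the y-facing walls full-width and the x-facing walls fitting between their inner faces.

Four stools sit around the table at the −y, +y, −x, +x sides. The open box is on top of the table.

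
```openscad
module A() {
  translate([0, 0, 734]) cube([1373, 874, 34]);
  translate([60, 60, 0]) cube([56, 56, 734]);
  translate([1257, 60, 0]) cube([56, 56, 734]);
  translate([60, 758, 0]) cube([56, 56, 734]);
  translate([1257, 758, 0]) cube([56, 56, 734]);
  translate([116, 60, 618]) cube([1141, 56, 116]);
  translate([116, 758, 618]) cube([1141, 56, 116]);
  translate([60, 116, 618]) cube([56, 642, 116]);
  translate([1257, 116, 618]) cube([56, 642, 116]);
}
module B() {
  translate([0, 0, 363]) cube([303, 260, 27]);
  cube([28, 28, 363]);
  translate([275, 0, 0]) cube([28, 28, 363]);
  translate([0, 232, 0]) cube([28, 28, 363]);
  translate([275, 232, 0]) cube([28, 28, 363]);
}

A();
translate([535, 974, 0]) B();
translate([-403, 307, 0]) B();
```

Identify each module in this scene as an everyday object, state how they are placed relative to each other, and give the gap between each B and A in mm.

Each stool's nearest face is 100 mm from the table's bounding box.

A is a table. B is a stool. Two stools sit around the table at the +y, −x sides. The gap between each stool and the table is 100 mm.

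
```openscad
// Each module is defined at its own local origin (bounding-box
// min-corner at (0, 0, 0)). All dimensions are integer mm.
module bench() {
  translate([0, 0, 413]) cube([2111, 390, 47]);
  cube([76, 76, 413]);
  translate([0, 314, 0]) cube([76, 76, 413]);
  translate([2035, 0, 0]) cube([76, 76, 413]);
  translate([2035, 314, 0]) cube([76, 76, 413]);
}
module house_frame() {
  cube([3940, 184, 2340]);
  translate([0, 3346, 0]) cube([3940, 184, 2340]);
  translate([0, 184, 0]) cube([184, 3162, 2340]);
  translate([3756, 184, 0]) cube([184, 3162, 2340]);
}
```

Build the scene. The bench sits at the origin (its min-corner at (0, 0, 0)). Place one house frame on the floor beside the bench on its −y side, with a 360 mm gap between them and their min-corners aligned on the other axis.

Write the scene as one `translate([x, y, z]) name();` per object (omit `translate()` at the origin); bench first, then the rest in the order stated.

bench();
translate([0, -3890, 0]) house_frame();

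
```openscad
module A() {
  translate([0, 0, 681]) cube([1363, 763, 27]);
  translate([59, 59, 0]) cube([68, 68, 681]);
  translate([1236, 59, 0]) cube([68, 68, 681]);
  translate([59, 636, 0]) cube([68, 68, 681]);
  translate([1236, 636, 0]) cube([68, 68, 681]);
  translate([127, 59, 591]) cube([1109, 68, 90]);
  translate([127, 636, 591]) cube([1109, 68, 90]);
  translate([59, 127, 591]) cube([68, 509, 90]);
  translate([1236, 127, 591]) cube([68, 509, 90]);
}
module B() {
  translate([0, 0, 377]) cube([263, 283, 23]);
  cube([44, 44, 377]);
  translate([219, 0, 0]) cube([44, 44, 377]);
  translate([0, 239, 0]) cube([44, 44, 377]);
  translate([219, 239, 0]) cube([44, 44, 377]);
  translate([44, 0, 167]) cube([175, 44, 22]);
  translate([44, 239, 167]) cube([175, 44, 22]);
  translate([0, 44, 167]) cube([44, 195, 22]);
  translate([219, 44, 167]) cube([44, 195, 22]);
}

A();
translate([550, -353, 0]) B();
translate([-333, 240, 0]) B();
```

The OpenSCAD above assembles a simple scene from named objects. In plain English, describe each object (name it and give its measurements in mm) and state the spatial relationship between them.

A is a rectangular dining table. The top is 1363×763×27 mm with its upper surface at z = 708 mm. It stands on four 68×68 mm square legs, each inset 59 mm from the nearest pair of top edges, running from the floor to the underside of the top. Four apron rails, 68 mm thick and 90 mm tall, run between adjacent legs with their top edges flush with the underside of the top and their outer faces flush with the legs' outer faces.

B is a four-legged stool. The seat is a 263×283×23 mm slab whose top surface is at z = 400 mm; four square legs, each 44×44 mm in cross-section, run from the floor (z = 0) to the underside of the seat, each flush with a corner of the seat. Four stretchers, 44 mm wide and 22 mm tall, connect adjacent legs with their undersides at z = 167 mm, each running between the inner faces of the legs it joins and aligned with the legs' outer faces on the other axis.

Two stools sit around the table at the −y, −x sides.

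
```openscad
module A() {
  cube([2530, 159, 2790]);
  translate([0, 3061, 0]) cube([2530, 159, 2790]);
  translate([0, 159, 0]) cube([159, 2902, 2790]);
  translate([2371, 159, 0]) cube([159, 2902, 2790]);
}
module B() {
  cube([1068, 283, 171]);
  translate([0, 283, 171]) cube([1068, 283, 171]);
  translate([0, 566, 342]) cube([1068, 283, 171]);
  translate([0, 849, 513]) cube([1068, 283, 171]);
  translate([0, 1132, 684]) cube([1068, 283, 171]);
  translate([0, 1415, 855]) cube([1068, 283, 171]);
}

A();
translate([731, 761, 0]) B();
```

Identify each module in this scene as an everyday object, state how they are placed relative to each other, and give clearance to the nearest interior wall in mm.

A is a house frame. B is a staircase. The staircase sits inside the house frame, centred. The clearance to the nearest interior wall is 572 mm.

Clearances: x = 572, y = 602; minimum 572 mm.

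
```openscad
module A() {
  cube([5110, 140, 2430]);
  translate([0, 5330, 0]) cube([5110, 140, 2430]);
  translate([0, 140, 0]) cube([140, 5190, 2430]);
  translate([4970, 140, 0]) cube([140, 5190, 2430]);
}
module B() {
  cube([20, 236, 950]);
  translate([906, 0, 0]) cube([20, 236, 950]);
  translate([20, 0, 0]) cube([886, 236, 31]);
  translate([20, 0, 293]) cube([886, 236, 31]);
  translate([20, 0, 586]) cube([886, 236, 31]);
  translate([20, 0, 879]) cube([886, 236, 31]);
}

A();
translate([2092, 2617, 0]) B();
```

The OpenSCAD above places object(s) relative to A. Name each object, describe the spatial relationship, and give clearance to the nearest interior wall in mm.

Clearances: x = 1952, y = 2477; minimum 1952 mm.

A is a house frame. B is a bookshelf. The bookshelf sits inside the house frame, centred. The clearance to the nearest interior wall is 1952 mm.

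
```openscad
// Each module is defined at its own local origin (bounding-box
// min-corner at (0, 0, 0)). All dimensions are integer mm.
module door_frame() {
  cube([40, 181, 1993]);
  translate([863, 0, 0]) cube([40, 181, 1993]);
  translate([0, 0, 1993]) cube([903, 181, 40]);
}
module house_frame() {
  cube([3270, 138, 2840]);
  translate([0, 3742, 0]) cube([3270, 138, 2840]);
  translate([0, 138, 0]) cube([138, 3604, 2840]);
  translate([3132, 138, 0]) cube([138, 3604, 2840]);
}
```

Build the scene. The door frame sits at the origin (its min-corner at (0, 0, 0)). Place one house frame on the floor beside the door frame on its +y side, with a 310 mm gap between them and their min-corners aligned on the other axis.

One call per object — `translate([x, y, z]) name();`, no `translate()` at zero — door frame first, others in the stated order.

door_frame();
translate([0, 491, 0]) house_frame();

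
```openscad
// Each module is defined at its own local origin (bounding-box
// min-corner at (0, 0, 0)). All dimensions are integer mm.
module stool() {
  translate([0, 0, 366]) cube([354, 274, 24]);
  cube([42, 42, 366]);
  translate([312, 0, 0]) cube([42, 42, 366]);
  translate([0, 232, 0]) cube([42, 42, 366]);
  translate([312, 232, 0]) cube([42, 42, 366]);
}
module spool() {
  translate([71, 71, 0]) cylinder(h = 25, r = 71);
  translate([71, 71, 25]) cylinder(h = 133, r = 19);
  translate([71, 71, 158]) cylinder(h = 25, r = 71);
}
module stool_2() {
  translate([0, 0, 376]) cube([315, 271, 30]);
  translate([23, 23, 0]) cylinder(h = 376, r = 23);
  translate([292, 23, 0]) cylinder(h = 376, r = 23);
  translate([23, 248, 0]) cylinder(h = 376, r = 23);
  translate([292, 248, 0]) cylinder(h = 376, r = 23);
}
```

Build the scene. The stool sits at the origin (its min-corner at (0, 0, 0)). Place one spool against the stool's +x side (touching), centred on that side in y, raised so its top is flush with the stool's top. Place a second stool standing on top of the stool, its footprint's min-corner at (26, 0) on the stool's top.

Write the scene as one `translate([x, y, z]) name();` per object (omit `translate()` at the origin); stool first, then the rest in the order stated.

stool();
translate([354, 66, 207]) spool();
translate([26, 0, 390]) stool_2();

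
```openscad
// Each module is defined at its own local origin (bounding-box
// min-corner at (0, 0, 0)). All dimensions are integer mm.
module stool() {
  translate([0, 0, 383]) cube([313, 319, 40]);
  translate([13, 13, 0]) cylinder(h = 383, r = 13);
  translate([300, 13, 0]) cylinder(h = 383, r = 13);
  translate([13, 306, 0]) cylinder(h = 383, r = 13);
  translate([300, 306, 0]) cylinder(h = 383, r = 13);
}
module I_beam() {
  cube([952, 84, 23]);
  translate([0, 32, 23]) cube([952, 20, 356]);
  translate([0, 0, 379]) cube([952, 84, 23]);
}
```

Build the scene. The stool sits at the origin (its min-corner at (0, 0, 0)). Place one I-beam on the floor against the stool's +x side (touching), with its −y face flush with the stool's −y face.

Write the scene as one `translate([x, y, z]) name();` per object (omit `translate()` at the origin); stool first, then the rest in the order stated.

stool();
translate([313, 0, 0]) I_beam();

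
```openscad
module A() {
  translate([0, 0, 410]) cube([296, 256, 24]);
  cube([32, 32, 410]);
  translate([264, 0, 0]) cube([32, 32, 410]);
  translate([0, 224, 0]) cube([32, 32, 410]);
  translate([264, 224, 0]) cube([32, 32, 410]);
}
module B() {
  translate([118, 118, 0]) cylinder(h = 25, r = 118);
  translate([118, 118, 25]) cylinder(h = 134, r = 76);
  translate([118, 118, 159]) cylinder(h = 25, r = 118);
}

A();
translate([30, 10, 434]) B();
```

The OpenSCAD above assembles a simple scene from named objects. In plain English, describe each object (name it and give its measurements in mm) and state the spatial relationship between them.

A is a four-legged stool. The seat is 296×256 mm, 24 mm thick, top at z = 434 mm. It stands on four square legs, each 32×32 mm in cross-section, from z = 0 to the seat underside, each flush with a corner of the seat.

B is a spool: two coaxial disc flanges of radius 118 mm and thickness 25 mm, joined by a core cylinder of radius 76 mm and height 134 mm. The lower flange rests on z = 0 and the three cylinders share a vertical axis.

The spool is on top of the stool, centred.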